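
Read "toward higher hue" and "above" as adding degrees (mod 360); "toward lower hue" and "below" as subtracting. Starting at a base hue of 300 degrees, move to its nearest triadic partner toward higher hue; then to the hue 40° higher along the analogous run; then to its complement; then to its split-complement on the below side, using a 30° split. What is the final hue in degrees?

+120° (triadic ↑): 300 + 120 = 420 → 420 − 360 = 60°
+40° (analog 40° ↑): 60 + 40 = 100°
+180° (complement): 100 + 180 = 280°
+150° (split-comp 30° ↓): 280 + 150 = 430 → 430 − 360 = 70°

70°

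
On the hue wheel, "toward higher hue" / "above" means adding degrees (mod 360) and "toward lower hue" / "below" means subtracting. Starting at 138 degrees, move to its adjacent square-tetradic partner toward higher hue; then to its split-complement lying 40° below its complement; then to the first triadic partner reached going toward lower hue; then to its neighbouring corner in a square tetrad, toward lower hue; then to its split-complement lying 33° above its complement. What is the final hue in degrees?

11°

square ↑ +90°: 138 + 90 = 228°
split-comp 40° ↓ +140°: 228 + 140 = 368 → 368 − 360 = 8°
triadic ↓ −120°: 8 − 120 = -112 → -112 + 360 = 248°
square ↓ −90°: 248 − 90 = 158°
split-comp 33° ↑ +213°: 158 + 213 = 371 → 371 − 360 = 11°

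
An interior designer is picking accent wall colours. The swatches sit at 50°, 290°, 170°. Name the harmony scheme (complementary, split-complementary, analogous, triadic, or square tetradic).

Sort the hues: 50°, 170°, 290°.
Successive gaps around the wheel: 120°, 120°, 120°.
Three hues equally spaced 120° apart form a triad.

triadic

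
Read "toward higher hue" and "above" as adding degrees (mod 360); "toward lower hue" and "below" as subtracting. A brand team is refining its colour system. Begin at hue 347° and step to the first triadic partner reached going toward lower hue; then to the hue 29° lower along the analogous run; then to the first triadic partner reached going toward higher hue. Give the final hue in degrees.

triadic ↓ −120°: 347 − 120 = 227°
analog 29° ↓ −29°: 227 − 29 = 198°
triadic ↑ +120°: 198 + 120 = 318°

318°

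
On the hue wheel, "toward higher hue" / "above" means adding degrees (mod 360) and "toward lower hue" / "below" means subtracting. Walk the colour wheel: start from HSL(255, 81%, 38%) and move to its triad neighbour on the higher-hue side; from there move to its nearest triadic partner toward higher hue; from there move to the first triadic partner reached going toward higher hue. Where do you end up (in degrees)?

255°

255 + 120 = 375 → 375 − 360 = 15°   (triadic ↑)
15 + 120 = 135°   (triadic ↑)
135 + 120 = 255°   (triadic ↑)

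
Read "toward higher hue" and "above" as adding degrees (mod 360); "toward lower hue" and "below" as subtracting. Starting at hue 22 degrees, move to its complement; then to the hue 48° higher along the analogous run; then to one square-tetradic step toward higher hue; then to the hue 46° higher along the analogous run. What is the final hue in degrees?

+180° (complement): 22 + 180 = 202°
+48° (analog 48° ↑): 202 + 48 = 250°
+90° (square ↑): 250 + 90 = 340°
+46° (analog 46° ↑): 340 + 46 = 386 → 386 − 360 = 26°

26°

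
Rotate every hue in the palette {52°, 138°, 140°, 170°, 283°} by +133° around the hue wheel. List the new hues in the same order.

52 + 133 = 185°
138 + 133 = 271°
140 + 133 = 273°
170 + 133 = 303°
283 + 133 = 416 → 416 − 360 = 56°

185°, 271°, 273°, 303°, 56°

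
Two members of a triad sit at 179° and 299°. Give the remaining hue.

A triad spaces three hues 120° apart.
The full set is {59°, 179°, 299°}.

59°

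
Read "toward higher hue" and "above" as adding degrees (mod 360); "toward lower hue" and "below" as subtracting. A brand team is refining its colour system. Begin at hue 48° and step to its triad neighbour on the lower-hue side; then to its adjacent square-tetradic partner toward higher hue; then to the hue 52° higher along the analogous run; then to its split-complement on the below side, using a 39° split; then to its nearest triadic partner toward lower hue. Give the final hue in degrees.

91°

48 − 120 = -72 → -72 + 360 = 288°   (triadic ↓)
288 + 90 = 378 → 378 − 360 = 18°   (square ↑)
18 + 52 = 70°   (analog 52° ↑)
70 + 141 = 211°   (split-comp 39° ↓)
211 − 120 = 91°   (triadic ↓)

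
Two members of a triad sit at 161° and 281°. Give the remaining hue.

41°

A triad spaces three hues 120° apart.
The full set is {41°, 161°, 281°}.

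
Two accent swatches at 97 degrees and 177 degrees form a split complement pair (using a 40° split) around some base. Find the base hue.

The accents sit 40° either side of the complement, so the complement is their short-arc midpoint on the wheel.
Short-arc midpoint of 97° and 177°: 137°.
Base is 180° from the complement: 137 − 180 = -43 → -43 + 360 = 317°

317°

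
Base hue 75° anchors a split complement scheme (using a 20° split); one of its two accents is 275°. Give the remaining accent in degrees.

Split-complementary hues sit 20° either side of the complement.
Complement of the base 75°: 75 + 180 = 255°
The given accent 275° is 20° one side of 255°; the other accent sits 20° the other side: 255 − 20 = 235°

235°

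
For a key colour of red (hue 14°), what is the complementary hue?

14 + 180 = 194°

194°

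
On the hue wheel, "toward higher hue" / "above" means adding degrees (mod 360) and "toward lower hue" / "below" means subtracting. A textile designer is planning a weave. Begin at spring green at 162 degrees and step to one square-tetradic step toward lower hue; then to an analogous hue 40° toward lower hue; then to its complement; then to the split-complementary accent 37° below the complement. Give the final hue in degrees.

162 − 90 = 72°   (square ↓)
72 − 40 = 32°   (analog 40° ↓)
32 + 180 = 212°   (complement)
212 + 143 = 355°   (split-comp 37° ↓)

355°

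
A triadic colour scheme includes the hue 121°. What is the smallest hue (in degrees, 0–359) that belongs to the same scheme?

1°

A triad places three hues 120° apart.
The full set through 121° is {1°, 121°, 241°}.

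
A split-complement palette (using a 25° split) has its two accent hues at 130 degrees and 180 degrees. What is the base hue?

335°

The accents sit 25° either side of the complement, so the complement is their short-arc midpoint on the wheel.
Short-arc midpoint of 130° and 180°: 155°.
Base is 180° from the complement: 155 − 180 = -25 → -25 + 360 = 335°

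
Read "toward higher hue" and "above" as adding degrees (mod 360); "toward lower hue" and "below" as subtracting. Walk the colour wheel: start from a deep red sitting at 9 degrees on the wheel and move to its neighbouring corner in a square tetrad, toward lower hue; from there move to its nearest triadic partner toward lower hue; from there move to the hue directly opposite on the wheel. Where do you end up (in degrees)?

339°

−90° (square ↓): 9 − 90 = -81 → -81 + 360 = 279°
−120° (triadic ↓): 279 − 120 = 159°
+180° (complement): 159 + 180 = 339°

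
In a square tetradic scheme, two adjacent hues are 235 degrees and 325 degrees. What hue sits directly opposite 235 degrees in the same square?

A square tetradic scheme places four hues 90° apart; opposite corners are 180° apart.
235 + 180 = 415 → 415 − 360 = 55°

55°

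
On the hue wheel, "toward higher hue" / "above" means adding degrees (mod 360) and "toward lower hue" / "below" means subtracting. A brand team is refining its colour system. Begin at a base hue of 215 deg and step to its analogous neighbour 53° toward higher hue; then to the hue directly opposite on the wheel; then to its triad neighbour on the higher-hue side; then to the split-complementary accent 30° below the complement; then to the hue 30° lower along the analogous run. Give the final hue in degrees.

analog 53° ↑ +53°: 215 + 53 = 268°
complement +180°: 268 + 180 = 448 → 448 − 360 = 88°
triadic ↑ +120°: 88 + 120 = 208°
split-comp 30° ↓ +150°: 208 + 150 = 358°
analog 30° ↓ −30°: 358 − 30 = 328°

328°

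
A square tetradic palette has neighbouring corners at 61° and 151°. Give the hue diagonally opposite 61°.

241°

A square tetradic scheme places four hues 90° apart; opposite corners are 180° apart.
61 + 180 = 241°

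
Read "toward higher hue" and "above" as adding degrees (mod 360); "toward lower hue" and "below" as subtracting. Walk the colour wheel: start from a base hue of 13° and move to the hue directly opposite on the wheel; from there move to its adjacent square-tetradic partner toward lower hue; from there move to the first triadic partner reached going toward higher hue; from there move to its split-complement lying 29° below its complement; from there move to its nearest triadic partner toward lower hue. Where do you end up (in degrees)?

complement +180°: 13 + 180 = 193°
square ↓ −90°: 193 − 90 = 103°
triadic ↑ +120°: 103 + 120 = 223°
split-comp 29° ↓ +151°: 223 + 151 = 374 → 374 − 360 = 14°
triadic ↓ −120°: 14 − 120 = -106 → -106 + 360 = 254°

254°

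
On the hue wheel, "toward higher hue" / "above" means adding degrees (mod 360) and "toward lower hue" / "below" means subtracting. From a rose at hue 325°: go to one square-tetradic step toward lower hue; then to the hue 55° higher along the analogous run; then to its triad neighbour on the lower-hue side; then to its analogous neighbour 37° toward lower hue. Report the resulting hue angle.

133°

square ↓ −90°: 325 − 90 = 235°
analog 55° ↑ +55°: 235 + 55 = 290°
triadic ↓ −120°: 290 − 120 = 170°
analog 37° ↓ −37°: 170 − 37 = 133°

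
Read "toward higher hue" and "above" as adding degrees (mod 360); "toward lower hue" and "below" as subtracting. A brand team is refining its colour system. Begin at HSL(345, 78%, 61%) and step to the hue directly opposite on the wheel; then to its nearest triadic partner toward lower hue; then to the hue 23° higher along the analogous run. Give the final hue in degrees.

+180° (complement): 345 + 180 = 525 → 525 − 360 = 165°
−120° (triadic ↓): 165 − 120 = 45°
+23° (analog 23° ↑): 45 + 23 = 68°

68°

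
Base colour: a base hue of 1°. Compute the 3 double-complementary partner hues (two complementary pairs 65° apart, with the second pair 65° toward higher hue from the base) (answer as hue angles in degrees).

A rectangular tetradic uses two complementary pairs 65° apart: offsets 0°, 65°, 180°, 245°.
1 + 65 = 66°
1 + 180 = 181°
1 + 245 = 246°

66°, 181°, 246°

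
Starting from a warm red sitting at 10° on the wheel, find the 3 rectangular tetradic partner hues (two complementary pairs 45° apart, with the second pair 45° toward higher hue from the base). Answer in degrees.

10 + 45 = 55°
10 + 180 = 190°
10 + 225 = 235°

55°, 190°, 235°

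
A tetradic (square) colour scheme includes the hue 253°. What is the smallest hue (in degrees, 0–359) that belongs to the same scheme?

73°

A square tetradic scheme places four hues every 90°.
The full set through 253° is {73°, 163°, 253°, 343°}.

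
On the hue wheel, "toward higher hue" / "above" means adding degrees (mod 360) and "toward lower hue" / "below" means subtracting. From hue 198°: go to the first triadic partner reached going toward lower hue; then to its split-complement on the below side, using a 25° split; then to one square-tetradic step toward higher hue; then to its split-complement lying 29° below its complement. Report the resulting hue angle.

114°

triadic ↓ −120°: 198 − 120 = 78°
split-comp 25° ↓ +155°: 78 + 155 = 233°
square ↑ +90°: 233 + 90 = 323°
split-comp 29° ↓ +151°: 323 + 151 = 474 → 474 − 360 = 114°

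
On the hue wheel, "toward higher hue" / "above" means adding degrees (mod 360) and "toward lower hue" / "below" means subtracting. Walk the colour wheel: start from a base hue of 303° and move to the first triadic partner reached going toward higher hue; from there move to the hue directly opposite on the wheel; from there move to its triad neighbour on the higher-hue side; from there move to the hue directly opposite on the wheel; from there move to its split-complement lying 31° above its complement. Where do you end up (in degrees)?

triadic ↑ +120°: 303 + 120 = 423 → 423 − 360 = 63°
complement +180°: 63 + 180 = 243°
triadic ↑ +120°: 243 + 120 = 363 → 363 − 360 = 3°
complement +180°: 3 + 180 = 183°
split-comp 31° ↑ +211°: 183 + 211 = 394 → 394 − 360 = 34°

34°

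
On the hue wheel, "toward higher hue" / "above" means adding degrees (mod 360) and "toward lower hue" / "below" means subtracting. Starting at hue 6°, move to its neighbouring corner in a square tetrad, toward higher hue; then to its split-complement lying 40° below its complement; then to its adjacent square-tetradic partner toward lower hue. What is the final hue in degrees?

6 + 90 = 96°   (square ↑)
96 + 140 = 236°   (split-comp 40° ↓)
236 − 90 = 146°   (square ↓)

146°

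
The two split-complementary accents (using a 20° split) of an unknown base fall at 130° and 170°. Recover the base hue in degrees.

The accents sit 20° either side of the complement, so the complement is their short-arc midpoint on the wheel.
Short-arc midpoint of 130° and 170°: 150°.
Base is 180° from the complement: 150 − 180 = -30 → -30 + 360 = 330°

330°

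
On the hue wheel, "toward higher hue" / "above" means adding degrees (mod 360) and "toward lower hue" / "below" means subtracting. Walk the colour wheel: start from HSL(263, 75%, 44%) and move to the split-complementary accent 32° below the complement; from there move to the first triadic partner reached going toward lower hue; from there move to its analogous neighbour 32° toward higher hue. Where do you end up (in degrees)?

323°

263 + 148 = 411 → 411 − 360 = 51°   (split-comp 32° ↓)
51 − 120 = -69 → -69 + 360 = 291°   (triadic ↓)
291 + 32 = 323°   (analog 32° ↑)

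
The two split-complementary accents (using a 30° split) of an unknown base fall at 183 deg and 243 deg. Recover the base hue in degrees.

The accents sit 30° either side of the complement, so the complement is their short-arc midpoint on the wheel.
Short-arc midpoint of 183° and 243°: 213°.
Base is 180° from the complement: 213 − 180 = 33°

33°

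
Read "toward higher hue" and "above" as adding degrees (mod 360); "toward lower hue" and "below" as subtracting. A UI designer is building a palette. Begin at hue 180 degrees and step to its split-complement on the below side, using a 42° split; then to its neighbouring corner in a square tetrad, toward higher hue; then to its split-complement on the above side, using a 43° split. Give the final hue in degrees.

+138° (split-comp 42° ↓): 180 + 138 = 318°
+90° (square ↑): 318 + 90 = 408 → 408 − 360 = 48°
+223° (split-comp 43° ↑): 48 + 223 = 271°

271°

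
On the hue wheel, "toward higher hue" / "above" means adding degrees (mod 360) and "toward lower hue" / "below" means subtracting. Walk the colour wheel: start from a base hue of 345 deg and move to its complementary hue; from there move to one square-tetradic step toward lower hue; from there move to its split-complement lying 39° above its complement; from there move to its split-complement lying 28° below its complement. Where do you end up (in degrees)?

86°

complement +180°: 345 + 180 = 525 → 525 − 360 = 165°
square ↓ −90°: 165 − 90 = 75°
split-comp 39° ↑ +219°: 75 + 219 = 294°
split-comp 28° ↓ +152°: 294 + 152 = 446 → 446 − 360 = 86°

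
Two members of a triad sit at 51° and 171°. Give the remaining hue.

291°

A triad spaces three hues 120° apart.
The full set is {51°, 171°, 291°}.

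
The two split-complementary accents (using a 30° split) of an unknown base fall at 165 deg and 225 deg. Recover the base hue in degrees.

15°

The accents sit 30° either side of the complement, so the complement is their short-arc midpoint on the wheel.
Short-arc midpoint of 165° and 225°: 195°.
Base is 180° from the complement: 195 − 180 = 15°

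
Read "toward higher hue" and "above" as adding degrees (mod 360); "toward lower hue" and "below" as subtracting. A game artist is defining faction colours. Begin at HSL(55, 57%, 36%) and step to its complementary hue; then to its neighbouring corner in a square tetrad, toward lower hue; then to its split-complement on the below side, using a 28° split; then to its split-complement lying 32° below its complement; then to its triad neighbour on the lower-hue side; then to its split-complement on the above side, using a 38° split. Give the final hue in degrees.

55 + 180 = 235°   (complement)
235 − 90 = 145°   (square ↓)
145 + 152 = 297°   (split-comp 28° ↓)
297 + 148 = 445 → 445 − 360 = 85°   (split-comp 32° ↓)
85 − 120 = -35 → -35 + 360 = 325°   (triadic ↓)
325 + 218 = 543 → 543 − 360 = 183°   (split-comp 38° ↑)

183°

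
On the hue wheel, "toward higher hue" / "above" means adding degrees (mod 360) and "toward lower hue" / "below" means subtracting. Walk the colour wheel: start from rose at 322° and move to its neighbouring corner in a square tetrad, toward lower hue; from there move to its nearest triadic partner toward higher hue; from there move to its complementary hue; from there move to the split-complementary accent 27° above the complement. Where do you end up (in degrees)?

19°

−90° (square ↓): 322 − 90 = 232°
+120° (triadic ↑): 232 + 120 = 352°
+180° (complement): 352 + 180 = 532 → 532 − 360 = 172°
+207° (split-comp 27° ↑): 172 + 207 = 379 → 379 − 360 = 19°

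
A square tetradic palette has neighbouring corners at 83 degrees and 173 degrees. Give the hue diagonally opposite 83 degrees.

263°

A square tetradic scheme places four hues 90° apart; opposite corners are 180° apart.
83 + 180 = 263°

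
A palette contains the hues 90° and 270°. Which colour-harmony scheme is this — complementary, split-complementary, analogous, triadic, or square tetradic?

Sort the hues: 90°, 270°.
Successive gaps around the wheel: 180°, 180°.
Two hues 180° apart are complementary.

complementary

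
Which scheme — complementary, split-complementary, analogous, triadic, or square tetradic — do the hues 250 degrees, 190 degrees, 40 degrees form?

Sort the hues: 40°, 190°, 250°.
Successive gaps around the wheel: 150°, 60°, 150°.
Two 150° gaps and one 60° gap — a base hue opposite a pair of accents 30° either side of its complement — is the split-complementary pattern.

split-complementary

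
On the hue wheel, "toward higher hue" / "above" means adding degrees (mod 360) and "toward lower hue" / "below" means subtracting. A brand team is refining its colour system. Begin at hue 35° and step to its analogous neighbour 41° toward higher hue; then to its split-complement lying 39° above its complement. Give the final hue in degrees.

295°

35 + 41 = 76°   (analog 41° ↑)
76 + 219 = 295°   (split-comp 39° ↑)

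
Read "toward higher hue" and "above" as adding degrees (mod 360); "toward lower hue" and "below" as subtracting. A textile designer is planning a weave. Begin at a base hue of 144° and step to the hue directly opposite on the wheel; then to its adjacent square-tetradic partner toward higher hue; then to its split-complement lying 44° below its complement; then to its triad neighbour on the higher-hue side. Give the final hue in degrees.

144 + 180 = 324°   (complement)
324 + 90 = 414 → 414 − 360 = 54°   (square ↑)
54 + 136 = 190°   (split-comp 44° ↓)
190 + 120 = 310°   (triadic ↑)

310°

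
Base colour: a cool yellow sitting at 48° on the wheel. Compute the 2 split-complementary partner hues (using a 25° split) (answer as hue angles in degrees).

203° and 253°

Split-complementary hues sit 25° either side of the complement.
Complement of 48°: 48 + 180 = 228°
228 − 25 = 203°
228 + 25 = 253°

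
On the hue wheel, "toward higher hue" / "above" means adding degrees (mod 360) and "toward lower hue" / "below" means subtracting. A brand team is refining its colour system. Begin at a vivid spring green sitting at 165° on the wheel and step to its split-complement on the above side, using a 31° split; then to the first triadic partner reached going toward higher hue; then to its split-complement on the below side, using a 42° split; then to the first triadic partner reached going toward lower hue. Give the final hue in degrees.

+211° (split-comp 31° ↑): 165 + 211 = 376 → 376 − 360 = 16°
+120° (triadic ↑): 16 + 120 = 136°
+138° (split-comp 42° ↓): 136 + 138 = 274°
−120° (triadic ↓): 274 − 120 = 154°

154°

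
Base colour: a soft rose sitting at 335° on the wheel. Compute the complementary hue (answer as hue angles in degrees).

155°

335 + 180 = 515 → 515 − 360 = 155°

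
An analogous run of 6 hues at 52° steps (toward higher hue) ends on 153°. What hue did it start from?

253°

5 steps of 52° (toward higher hue) give a net shift of +260°.
Start = end − shift: 153 − 260 = -107 → -107 + 360 = 253°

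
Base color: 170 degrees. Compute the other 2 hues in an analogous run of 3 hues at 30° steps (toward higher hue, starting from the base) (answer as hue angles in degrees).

Analogous hues sit every 30° along the wheel.
170 + 30 = 200°
170 + 60 = 230°

200° and 230°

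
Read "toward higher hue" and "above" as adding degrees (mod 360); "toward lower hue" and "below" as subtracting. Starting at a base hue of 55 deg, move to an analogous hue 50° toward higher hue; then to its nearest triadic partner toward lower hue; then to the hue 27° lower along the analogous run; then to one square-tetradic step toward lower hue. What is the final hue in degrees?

analog 50° ↑ +50°: 55 + 50 = 105°
triadic ↓ −120°: 105 − 120 = -15 → -15 + 360 = 345°
analog 27° ↓ −27°: 345 − 27 = 318°
square ↓ −90°: 318 − 90 = 228°

228°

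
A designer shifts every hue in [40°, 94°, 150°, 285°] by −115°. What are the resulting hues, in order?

285°, 339°, 35°, 170°

40 − 115 = -75 → -75 + 360 = 285°
94 − 115 = -21 → -21 + 360 = 339°
150 − 115 = 35°
285 − 115 = 170°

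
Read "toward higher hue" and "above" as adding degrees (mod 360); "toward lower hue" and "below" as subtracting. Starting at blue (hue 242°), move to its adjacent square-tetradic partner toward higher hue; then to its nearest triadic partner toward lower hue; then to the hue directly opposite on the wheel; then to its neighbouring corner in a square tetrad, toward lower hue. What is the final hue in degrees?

+90° (square ↑): 242 + 90 = 332°
−120° (triadic ↓): 332 − 120 = 212°
+180° (complement): 212 + 180 = 392 → 392 − 360 = 32°
−90° (square ↓): 32 − 90 = -58 → -58 + 360 = 302°

302°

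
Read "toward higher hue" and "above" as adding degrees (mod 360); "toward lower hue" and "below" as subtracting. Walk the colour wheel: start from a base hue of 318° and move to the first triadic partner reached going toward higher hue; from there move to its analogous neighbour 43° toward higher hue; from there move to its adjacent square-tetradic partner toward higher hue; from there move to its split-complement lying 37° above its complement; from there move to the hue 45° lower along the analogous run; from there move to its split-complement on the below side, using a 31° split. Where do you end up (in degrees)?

172°

triadic ↑ +120°: 318 + 120 = 438 → 438 − 360 = 78°
analog 43° ↑ +43°: 78 + 43 = 121°
square ↑ +90°: 121 + 90 = 211°
split-comp 37° ↑ +217°: 211 + 217 = 428 → 428 − 360 = 68°
analog 45° ↓ −45°: 68 − 45 = 23°
split-comp 31° ↓ +149°: 23 + 149 = 172°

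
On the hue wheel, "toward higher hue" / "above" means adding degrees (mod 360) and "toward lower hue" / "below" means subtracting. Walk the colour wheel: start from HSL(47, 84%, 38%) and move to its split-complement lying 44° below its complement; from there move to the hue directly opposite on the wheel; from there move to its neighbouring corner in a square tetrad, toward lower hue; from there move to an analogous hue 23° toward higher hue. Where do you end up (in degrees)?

296°

+136° (split-comp 44° ↓): 47 + 136 = 183°
+180° (complement): 183 + 180 = 363 → 363 − 360 = 3°
−90° (square ↓): 3 − 90 = -87 → -87 + 360 = 273°
+23° (analog 23° ↑): 273 + 23 = 296°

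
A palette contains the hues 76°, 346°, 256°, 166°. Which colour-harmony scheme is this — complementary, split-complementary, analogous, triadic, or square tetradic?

square tetradic

Sort the hues: 76°, 166°, 256°, 346°.
Successive gaps around the wheel: 90°, 90°, 90°, 90°.
Four hues every 90° form a square tetradic scheme.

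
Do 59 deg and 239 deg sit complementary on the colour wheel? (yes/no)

Angular distance: |59 − 239| = 180 = 180°.
Complementary requires 180°.

yes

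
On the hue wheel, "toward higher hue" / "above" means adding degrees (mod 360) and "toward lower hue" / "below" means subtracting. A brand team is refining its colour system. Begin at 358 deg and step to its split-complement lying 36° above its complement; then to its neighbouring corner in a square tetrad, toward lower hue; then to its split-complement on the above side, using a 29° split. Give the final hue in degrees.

+216° (split-comp 36° ↑): 358 + 216 = 574 → 574 − 360 = 214°
−90° (square ↓): 214 − 90 = 124°
+209° (split-comp 29° ↑): 124 + 209 = 333°

333°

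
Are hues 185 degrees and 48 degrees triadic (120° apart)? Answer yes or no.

Angular distance: |185 − 48| = 137 = 137°.
Triadic (120° apart) requires 120°.

no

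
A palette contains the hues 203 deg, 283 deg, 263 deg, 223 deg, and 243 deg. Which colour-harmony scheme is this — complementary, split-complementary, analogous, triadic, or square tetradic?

Sort the hues: 203°, 223°, 243°, 263°, 283°.
Successive gaps around the wheel: 20°, 20°, 20°, 20°, 280°.
A run of hues at equal small steps (20°) with one large closing gap is an analogous group.

analogous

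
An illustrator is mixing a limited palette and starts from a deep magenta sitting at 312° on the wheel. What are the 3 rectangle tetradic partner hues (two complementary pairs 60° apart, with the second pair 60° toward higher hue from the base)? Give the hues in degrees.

A rectangular tetradic uses two complementary pairs 60° apart: offsets 0°, 60°, 180°, 240°.
312 + 60 = 372 → 372 − 360 = 12°
312 + 180 = 492 → 492 − 360 = 132°
312 + 240 = 552 → 552 − 360 = 192°

12°, 132°, 192°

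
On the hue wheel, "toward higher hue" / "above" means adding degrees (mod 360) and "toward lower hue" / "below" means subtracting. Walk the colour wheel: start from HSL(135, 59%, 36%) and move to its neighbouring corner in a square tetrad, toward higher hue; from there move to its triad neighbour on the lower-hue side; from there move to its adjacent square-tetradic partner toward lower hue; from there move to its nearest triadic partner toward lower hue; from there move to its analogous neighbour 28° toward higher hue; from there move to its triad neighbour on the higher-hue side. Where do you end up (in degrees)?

+90° (square ↑): 135 + 90 = 225°
−120° (triadic ↓): 225 − 120 = 105°
−90° (square ↓): 105 − 90 = 15°
−120° (triadic ↓): 15 − 120 = -105 → -105 + 360 = 255°
+28° (analog 28° ↑): 255 + 28 = 283°
+120° (triadic ↑): 283 + 120 = 403 → 403 − 360 = 43°

43°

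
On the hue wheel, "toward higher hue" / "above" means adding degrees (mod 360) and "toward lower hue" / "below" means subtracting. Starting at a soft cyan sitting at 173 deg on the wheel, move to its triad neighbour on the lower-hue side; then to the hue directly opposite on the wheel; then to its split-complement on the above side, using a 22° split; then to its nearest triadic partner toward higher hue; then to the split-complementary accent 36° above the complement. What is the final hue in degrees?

51°

173 − 120 = 53°   (triadic ↓)
53 + 180 = 233°   (complement)
233 + 202 = 435 → 435 − 360 = 75°   (split-comp 22° ↑)
75 + 120 = 195°   (triadic ↑)
195 + 216 = 411 → 411 − 360 = 51°   (split-comp 36° ↑)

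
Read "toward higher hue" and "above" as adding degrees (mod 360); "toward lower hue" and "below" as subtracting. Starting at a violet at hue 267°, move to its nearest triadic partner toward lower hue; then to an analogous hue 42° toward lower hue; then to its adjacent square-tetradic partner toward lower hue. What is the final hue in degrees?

triadic ↓ −120°: 267 − 120 = 147°
analog 42° ↓ −42°: 147 − 42 = 105°
square ↓ −90°: 105 − 90 = 15°

15°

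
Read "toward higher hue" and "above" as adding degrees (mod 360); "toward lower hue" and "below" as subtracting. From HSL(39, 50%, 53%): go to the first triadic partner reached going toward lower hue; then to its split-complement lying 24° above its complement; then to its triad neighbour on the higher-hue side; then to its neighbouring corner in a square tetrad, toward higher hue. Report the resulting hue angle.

−120° (triadic ↓): 39 − 120 = -81 → -81 + 360 = 279°
+204° (split-comp 24° ↑): 279 + 204 = 483 → 483 − 360 = 123°
+120° (triadic ↑): 123 + 120 = 243°
+90° (square ↑): 243 + 90 = 333°

333°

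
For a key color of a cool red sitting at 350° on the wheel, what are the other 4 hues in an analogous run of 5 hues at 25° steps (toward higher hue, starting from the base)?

Analogous hues sit every 25° along the wheel.
350 + 25 = 375 → 375 − 360 = 15°
350 + 50 = 400 → 400 − 360 = 40°
350 + 75 = 425 → 425 − 360 = 65°
350 + 100 = 450 → 450 − 360 = 90°

15°, 40°, 65° and 90°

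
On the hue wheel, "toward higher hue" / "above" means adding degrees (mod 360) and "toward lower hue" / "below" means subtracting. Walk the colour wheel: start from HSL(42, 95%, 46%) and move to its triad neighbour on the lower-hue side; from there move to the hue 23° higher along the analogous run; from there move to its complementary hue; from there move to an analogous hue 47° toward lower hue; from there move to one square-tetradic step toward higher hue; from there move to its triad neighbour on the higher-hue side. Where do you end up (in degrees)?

−120° (triadic ↓): 42 − 120 = -78 → -78 + 360 = 282°
+23° (analog 23° ↑): 282 + 23 = 305°
+180° (complement): 305 + 180 = 485 → 485 − 360 = 125°
−47° (analog 47° ↓): 125 − 47 = 78°
+90° (square ↑): 78 + 90 = 168°
+120° (triadic ↑): 168 + 120 = 288°

288°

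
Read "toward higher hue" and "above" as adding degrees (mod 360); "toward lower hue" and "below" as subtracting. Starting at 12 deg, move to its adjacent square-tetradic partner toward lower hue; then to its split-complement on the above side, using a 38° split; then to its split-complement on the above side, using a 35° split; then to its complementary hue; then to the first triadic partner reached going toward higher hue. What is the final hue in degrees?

−90° (square ↓): 12 − 90 = -78 → -78 + 360 = 282°
+218° (split-comp 38° ↑): 282 + 218 = 500 → 500 − 360 = 140°
+215° (split-comp 35° ↑): 140 + 215 = 355°
+180° (complement): 355 + 180 = 535 → 535 − 360 = 175°
+120° (triadic ↑): 175 + 120 = 295°

295°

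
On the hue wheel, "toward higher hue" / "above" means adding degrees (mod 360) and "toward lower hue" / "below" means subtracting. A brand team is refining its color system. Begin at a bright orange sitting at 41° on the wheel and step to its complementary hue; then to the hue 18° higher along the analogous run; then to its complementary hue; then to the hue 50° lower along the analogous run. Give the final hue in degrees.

complement +180°: 41 + 180 = 221°
analog 18° ↑ +18°: 221 + 18 = 239°
complement +180°: 239 + 180 = 419 → 419 − 360 = 59°
analog 50° ↓ −50°: 59 − 50 = 9°

9°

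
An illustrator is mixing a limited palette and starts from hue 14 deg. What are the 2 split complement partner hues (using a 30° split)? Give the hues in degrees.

Split-complementary hues sit 30° either side of the complement.
Complement of 14 deg: 14 + 180 = 194°
194 − 30 = 164°
194 + 30 = 224°

164° and 224°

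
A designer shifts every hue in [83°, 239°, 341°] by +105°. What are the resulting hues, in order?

83 + 105 = 188°
239 + 105 = 344°
341 + 105 = 446 → 446 − 360 = 86°

188°, 344°, 86°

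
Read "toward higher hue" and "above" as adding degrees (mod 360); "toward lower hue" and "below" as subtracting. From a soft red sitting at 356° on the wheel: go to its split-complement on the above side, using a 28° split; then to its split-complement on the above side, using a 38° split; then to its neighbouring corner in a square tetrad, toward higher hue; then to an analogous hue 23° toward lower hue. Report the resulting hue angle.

+208° (split-comp 28° ↑): 356 + 208 = 564 → 564 − 360 = 204°
+218° (split-comp 38° ↑): 204 + 218 = 422 → 422 − 360 = 62°
+90° (square ↑): 62 + 90 = 152°
−23° (analog 23° ↓): 152 − 23 = 129°

129°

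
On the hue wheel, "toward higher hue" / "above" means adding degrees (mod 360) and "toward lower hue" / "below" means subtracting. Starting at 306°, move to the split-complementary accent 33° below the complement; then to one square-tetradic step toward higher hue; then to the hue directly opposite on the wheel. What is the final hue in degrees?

306 + 147 = 453 → 453 − 360 = 93°   (split-comp 33° ↓)
93 + 90 = 183°   (square ↑)
183 + 180 = 363 → 363 − 360 = 3°   (complement)

3°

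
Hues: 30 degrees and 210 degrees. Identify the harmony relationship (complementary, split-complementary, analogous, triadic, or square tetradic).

Sort the hues: 30°, 210°.
Successive gaps around the wheel: 180°, 180°.
Two hues 180° apart are complementary.

complementary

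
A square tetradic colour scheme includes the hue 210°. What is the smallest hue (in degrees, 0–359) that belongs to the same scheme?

A square tetradic scheme places four hues every 90°.
The full set through 210° is {30°, 120°, 210°, 300°}.

30°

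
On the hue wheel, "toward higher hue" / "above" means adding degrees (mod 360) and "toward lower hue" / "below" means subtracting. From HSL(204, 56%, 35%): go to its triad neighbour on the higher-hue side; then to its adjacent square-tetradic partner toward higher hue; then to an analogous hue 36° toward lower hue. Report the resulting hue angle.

+120° (triadic ↑): 204 + 120 = 324°
+90° (square ↑): 324 + 90 = 414 → 414 − 360 = 54°
−36° (analog 36° ↓): 54 − 36 = 18°

18°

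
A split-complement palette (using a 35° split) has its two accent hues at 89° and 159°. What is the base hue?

304°

The accents sit 35° either side of the complement, so the complement is their short-arc midpoint on the wheel.
Short-arc midpoint of 89° and 159°: 124°.
Base is 180° from the complement: 124 − 180 = -56 → -56 + 360 = 304°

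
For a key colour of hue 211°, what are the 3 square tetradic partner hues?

301°, 31°, and 121°

A square tetradic scheme places four hues every 90°.
211 + 90 = 301°
211 + 180 = 391 → 391 − 360 = 31°
211 + 270 = 481 → 481 − 360 = 121°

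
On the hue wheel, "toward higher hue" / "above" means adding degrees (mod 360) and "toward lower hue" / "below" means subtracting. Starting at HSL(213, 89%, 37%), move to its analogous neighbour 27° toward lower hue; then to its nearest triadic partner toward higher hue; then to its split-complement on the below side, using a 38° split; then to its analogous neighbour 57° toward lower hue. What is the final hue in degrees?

213 − 27 = 186°   (analog 27° ↓)
186 + 120 = 306°   (triadic ↑)
306 + 142 = 448 → 448 − 360 = 88°   (split-comp 38° ↓)
88 − 57 = 31°   (analog 57° ↓)

31°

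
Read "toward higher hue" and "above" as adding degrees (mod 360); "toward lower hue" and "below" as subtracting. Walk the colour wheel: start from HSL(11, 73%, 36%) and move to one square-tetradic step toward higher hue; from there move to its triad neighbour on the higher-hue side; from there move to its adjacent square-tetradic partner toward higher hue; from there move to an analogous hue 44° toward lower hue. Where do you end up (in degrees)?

267°

square ↑ +90°: 11 + 90 = 101°
triadic ↑ +120°: 101 + 120 = 221°
square ↑ +90°: 221 + 90 = 311°
analog 44° ↓ −44°: 311 − 44 = 267°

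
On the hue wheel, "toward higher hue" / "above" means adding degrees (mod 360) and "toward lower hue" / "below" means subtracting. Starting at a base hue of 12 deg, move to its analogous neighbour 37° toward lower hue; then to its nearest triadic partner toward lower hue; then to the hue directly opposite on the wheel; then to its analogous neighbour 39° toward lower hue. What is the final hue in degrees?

356°

12 − 37 = -25 → -25 + 360 = 335°   (analog 37° ↓)
335 − 120 = 215°   (triadic ↓)
215 + 180 = 395 → 395 − 360 = 35°   (complement)
35 − 39 = -4 → -4 + 360 = 356°   (analog 39° ↓)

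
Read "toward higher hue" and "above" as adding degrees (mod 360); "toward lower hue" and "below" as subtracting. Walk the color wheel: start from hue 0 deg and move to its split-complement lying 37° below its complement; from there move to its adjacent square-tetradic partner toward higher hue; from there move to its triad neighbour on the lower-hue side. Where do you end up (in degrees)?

0 + 143 = 143°   (split-comp 37° ↓)
143 + 90 = 233°   (square ↑)
233 − 120 = 113°   (triadic ↓)

113°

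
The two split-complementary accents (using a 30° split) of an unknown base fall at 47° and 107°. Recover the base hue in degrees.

The accents sit 30° either side of the complement, so the complement is their short-arc midpoint on the wheel.
Short-arc midpoint of 47° and 107°: 77°.
Base is 180° from the complement: 77 − 180 = -103 → -103 + 360 = 257°

257°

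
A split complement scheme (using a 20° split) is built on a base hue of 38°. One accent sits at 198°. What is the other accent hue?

Split-complementary hues sit 20° either side of the complement.
Complement of the base 38°: 38 + 180 = 218°
The given accent 198° is 20° one side of 218°; the other accent sits 20° the other side: 218 + 20 = 238°

238°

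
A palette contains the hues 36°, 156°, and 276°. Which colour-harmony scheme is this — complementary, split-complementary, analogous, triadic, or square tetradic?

Sort the hues: 36°, 156°, 276°.
Successive gaps around the wheel: 120°, 120°, 120°.
Three hues equally spaced 120° apart form a triad.

triadic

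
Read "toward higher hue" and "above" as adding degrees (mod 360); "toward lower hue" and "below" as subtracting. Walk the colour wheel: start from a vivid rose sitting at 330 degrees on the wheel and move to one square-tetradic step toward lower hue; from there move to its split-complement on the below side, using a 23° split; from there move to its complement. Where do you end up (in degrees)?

−90° (square ↓): 330 − 90 = 240°
+157° (split-comp 23° ↓): 240 + 157 = 397 → 397 − 360 = 37°
+180° (complement): 37 + 180 = 217°

217°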